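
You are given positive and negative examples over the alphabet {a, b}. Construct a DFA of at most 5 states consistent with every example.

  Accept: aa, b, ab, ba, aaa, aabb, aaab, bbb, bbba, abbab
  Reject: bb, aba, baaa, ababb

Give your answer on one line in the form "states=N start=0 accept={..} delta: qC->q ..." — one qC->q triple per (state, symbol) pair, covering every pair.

Grow the machine one transition at a time. Run the examples from 0; the earliest place one falls off (shortest prefix, ties alphabetical) gets sent to the lowest-numbered state that keeps every Accept/Reject pair distinguishable — a pair clashes when both reach the same state with identical unread suffix — and to a fresh state only if none does.
a: 0a undefined. 0a->0: no, ba/aba meet in 0 with "ba" left. Open state 1: 0a->1.
b: 0b undefined. 0b->0: no, b/bb meet in 0. 0b->1: no, ab/bb meet in 1 with "b" left. Open state 2: 0b->2.
aa: 1a undefined. 1a->0: no, aabb/bb meet in 2 with "b" left. 1a->1: ok.
ab: 1b undefined. 1b->0: no, aa/aba meet in 1. 1b->1: no, aa/aba meet in 1. 1b->2: no, ba/aba meet in 2 with "a" left. Open state 3: 1b->3.
ba: 2a undefined. 2a->0: no, aa/baaa meet in 1. 2a->1: no, aa/baaa meet in 1. 2a->2: no, b/baaa meet in 2. 2a->3: ok.
bb: 2b undefined. 2b->0: ok.
aba: 3a undefined. 3a->0: no, aa/baaa meet in 1. 3a->1: no, aa/aba meet in 1. 3a->2: no, b/aba meet in 2. 3a->3: no, ab/aba meet in 3. Open state 4: 3a->4.
abb: 3b undefined. 3b->0: no, aabb/bb meet in 0. 3b->1: ok.
abab: 4b undefined. 4b->0: no, b/ababb meet in 2. 4b->1: no, ab/ababb meet in 3. 4b->2: ok.
baaa: 4a undefined. 4a->0: ok.
All examples now run through 5 states with every (state, symbol) defined. Accept strings end in {1,2,3}, Reject strings end in {0,4}; accept={1,2,3}.

states=5 start=0 accept={1,2,3} delta: 0a->1 0b->2 1a->1 1b->3 2a->3 2b->0 3a->4 3b->1 4a->0 4b->2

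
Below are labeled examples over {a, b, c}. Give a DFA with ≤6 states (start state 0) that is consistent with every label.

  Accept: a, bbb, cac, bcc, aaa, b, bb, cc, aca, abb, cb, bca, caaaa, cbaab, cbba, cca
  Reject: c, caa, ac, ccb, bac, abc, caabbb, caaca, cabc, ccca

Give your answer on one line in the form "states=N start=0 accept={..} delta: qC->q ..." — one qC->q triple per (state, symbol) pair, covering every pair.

states=5 start=0 accept={0,2,3} delta: 0a->0 0b->0 0c->1 1a->2 1b->0 1c->3 2a->4 2b->0 2c->0 3a->0 3b->1 3c->2 4a->0 4b->4 4c->2

Grow the machine one transition at a time. Run the examples from 0; the earliest place one falls off (shortest prefix, ties alphabetical) gets sent to the lowest-numbered state that keeps every Accept/Reject pair distinguishable — a pair clashes when both reach the same state with identical unread suffix — and to a fresh state only if none does.
a: 0a undefined. 0a->0: ok.
b: 0b undefined. 0b->0: ok.
c: 0c undefined. 0c->0: no, a/c meet in 0. Open state 1: 0c->1.
ca: 1a undefined. 1a->0: no, a/caa meet in 0. 1a->1: no, aca/c meet in 1. Open state 2: 1a->2.
cb: 1b undefined. 1b->0: ok.
cc: 1c undefined. 1c->0: no, a/ccb meet in 0. 1c->1: no, a/ccb meet in 0. 1c->2: no, cca/caa meet in 2 with "a" left. Open state 3: 1c->3.
caa: 2a undefined. 2a->0: no, a/caa meet in 0. 2a->1: no, a/caabbb meet in 0. 2a->2: no, aca/caa meet in 2. 2a->3: no, bcc/caa meet in 3. Open state 4: 2a->4.
cab: 2b undefined. 2b->0: ok.
cac: 2c undefined. 2c->0: ok.
cca: 3a undefined. 3a->0: ok.
ccb: 3b undefined. 3b->0: no, a/ccb meet in 0. 3b->1: ok.
ccc: 3c undefined. 3c->0: no, a/ccca meet in 0. 3c->1: no, aca/ccca meet in 2. 3c->2: ok.
caaa: 4a undefined. 4a->0: ok.
caab: 4b undefined. 4b->0: no, a/caabbb meet in 0. 4b->1: no, a/caabbb meet in 0. 4b->2: no, a/caabbb meet in 0. 4b->3: no, a/caabbb meet in 0. 4b->4: ok.
caac: 4c undefined. 4c->0: no, a/caaca meet in 0. 4c->1: no, aca/caaca meet in 2. 4c->2: ok.
All examples now run through 5 states with every (state, symbol) defined. Accept strings end in {0,2,3}, Reject strings end in {1,4}; accept={0,2,3}.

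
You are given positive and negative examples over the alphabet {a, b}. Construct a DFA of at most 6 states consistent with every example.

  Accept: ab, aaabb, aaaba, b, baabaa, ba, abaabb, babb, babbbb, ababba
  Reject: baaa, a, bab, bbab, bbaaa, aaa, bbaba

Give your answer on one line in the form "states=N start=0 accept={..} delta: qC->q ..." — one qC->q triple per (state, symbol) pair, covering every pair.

states=4 start=0 accept={1,2,3} delta: 0a->0 0b->1 1a->2 1b->1 2a->3 2b->0 3a->0 3b->1

Grow the machine one transition at a time. Run the examples from 0; the earliest place one falls off (shortest prefix, ties alphabetical) gets sent to the lowest-numbered state that keeps every Accept/Reject pair distinguishable — a pair clashes when both reach the same state with identical unread suffix — and to a fresh state only if none does.
a: 0a undefined. 0a->0: ok.
b: 0b undefined. 0b->0: no, ab/baaa meet in 0. Open state 1: 0b->1.
ba: 1a undefined. 1a->0: no, ab/bab meet in 1. 1a->1: no, ab/baaa meet in 1. Open state 2: 1a->2.
bb: 1b undefined. 1b->0: no, ab/bbab meet in 1. 1b->1: ok.
baa: 2a undefined. 2a->0: no, baabaa/baaa meet in 0. 2a->1: no, aaaba/baaa meet in 2. 2a->2: no, aaaba/baaa meet in 2. Open state 3: 2a->3.
bab: 2b undefined. 2b->0: ok.
baaa: 3a undefined. 3a->0: ok.
baab: 3b undefined. 3b->0: no, baabaa/baaa meet in 0. 3b->1: ok.
All examples now run through 4 states with every (state, symbol) defined. Accept strings end in {1,2,3}, Reject strings end in {0}; accept={1,2,3}.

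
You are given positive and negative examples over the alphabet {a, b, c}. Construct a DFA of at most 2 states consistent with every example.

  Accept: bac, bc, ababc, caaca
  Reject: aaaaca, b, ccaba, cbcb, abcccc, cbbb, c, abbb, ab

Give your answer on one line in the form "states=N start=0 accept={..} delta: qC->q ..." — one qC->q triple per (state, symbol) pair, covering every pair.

State merging on the prefix tree: take the shortest (then alphabetical) example prefix whose next move is undefined and point that move at state 0, else 1, else 2, ...; a target is out if some Accept/Reject pair would then sit in one state with the same input left (inseparable). If every existing state is out, open a new one.
a: 0a undefined. 0a->0: ok.
b: 0b undefined. 0b->0: no, bac/c meet in 0 with "c" left. Open state 1: 0b->1.
c: 0c undefined. 0c->0: no, caaca/aaaaca meet in 0. 0c->1: ok.
ba: 1a undefined. 1a->0: no, bac/b meet in 1. 1a->1: ok.
bc: 1c undefined. 1c->0: ok.
cb: 1b undefined. 1b->0: no, bac/cbcb meet in 0. 1b->1: ok.
All examples now run through 2 states with every (state, symbol) defined. Accept strings end in {0}, Reject strings end in {1}; accept={0}.

states=2 start=0 accept={0} delta: 0a->0 0b->1 0c->1 1a->1 1b->1 1c->0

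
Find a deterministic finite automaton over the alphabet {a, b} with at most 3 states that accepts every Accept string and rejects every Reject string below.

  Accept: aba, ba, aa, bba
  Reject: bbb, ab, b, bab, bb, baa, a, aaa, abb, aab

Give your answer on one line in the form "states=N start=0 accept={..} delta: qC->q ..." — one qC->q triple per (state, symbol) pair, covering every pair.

State merging on the prefix tree: take the shortest (then alphabetical) example prefix whose next move is undefined and point that move at state 0, else 1, else 2, ...; a target is out if some Accept/Reject pair would then sit in one state with the same input left (inseparable). If every existing state is out, open a new one.
a: 0a undefined. 0a->0: no, aa/a meet in 0. Open state 1: 0a->1.
b: 0b undefined. 0b->0: no, ba/a meet in 1. 0b->1: ok.
aa: 1a undefined. 1a->0: ok.
ab: 1b undefined. 1b->0: no, aba/bbb meet in 1. 1b->1: ok.
All examples now run through 2 states with every (state, symbol) defined. Accept strings end in {0}, Reject strings end in {1}; accept={0}.

states=2 start=0 accept={0} delta: 0a->1 0b->1 1a->0 1b->1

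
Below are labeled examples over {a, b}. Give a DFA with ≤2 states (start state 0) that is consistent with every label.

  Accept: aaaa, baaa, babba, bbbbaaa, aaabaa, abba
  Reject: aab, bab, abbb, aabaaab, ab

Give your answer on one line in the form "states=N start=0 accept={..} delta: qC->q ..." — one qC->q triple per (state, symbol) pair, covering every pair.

Fold the examples into a partial DFA from state 0: repeatedly fix the first undefined (state, symbol) met by the shortest-then-alphabetical prefix, trying targets in increasing order and rejecting any under which an Accept and a Reject string meet in one state with the same remainder; add a state when all current targets are rejected. Accepting states are where Accept strings end.
a: 0a undefined. 0a->0: ok.
b: 0b undefined. 0b->0: no, aaaa/aab meet in 0. Open state 1: 0b->1.
ba: 1a undefined. 1a->0: ok.
bb: 1b undefined. 1b->0: ok.
All examples now run through 2 states with every (state, symbol) defined. Accept strings end in {0}, Reject strings end in {1}; accept={0}.

states=2 start=0 accept={0} delta: 0a->0 0b->1 1a->0 1b->0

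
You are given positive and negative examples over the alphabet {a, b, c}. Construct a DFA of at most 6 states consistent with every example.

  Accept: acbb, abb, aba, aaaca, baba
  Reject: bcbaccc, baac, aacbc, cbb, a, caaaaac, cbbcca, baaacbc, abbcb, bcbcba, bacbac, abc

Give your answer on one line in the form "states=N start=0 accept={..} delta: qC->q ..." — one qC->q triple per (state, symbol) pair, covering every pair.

states=4 start=0 accept={3} delta: 0a->1 0b->0 0c->0 1a->0 1b->2 1c->2 2a->3 2b->3 2c->0 3a->0 3b->3 3c->0

State merging on the prefix tree: take the shortest (then alphabetical) example prefix whose next move is undefined and point that move at state 0, else 1, else 2, ...; a target is out if some Accept/Reject pair would then sit in one state with the same input left (inseparable). If every existing state is out, open a new one.
a: 0a undefined. 0a->0: no, acbb/cbb meet in 0 with "cbb" left. Open state 1: 0a->1.
b: 0b undefined. 0b->0: ok.
c: 0c undefined. 0c->0: ok.
aa: 1a undefined. 1a->0: ok.
ab: 1b undefined. 1b->0: no, abb/baac meet in 0. 1b->1: no, abb/a meet in 1. Open state 2: 1b->2.
ac: 1c undefined. 1c->0: no, acbb/bcbaccc meet in 0. 1c->1: no, aaaca/baac meet in 0. 1c->2: ok.
aba: 2a undefined. 2a->0: no, aba/baac meet in 0. 2a->1: no, aba/a meet in 1. 2a->2: no, aba/caaaaac meet in 2. Open state 3: 2a->3.
abb: 2b undefined. 2b->0: no, acbb/baac meet in 0. 2b->1: no, acbb/caaaaac meet in 2. 2b->2: no, acbb/caaaaac meet in 2. 2b->3: ok.
abc: 2c undefined. 2c->0: ok.
abbc: 3c undefined. 3c->0: ok.
acbb: 3b undefined. 3b->0: no, acbb/bcbaccc meet in 0. 3b->1: no, acbb/a meet in 1. 3b->2: no, acbb/caaaaac meet in 2. 3b->3: ok.
bacba: 3a undefined. 3a->0: ok.
All examples now run through 4 states with every (state, symbol) defined. Accept strings end in {3}, Reject strings end in {0,1,2}; accept={3}.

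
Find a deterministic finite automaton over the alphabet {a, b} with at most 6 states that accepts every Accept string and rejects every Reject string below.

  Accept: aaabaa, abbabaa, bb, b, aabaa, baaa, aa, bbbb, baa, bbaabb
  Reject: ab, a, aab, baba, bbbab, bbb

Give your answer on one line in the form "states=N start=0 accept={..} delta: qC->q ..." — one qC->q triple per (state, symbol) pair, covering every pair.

Grow the machine one transition at a time. Run the examples from 0; the earliest place one falls off (shortest prefix, ties alphabetical) gets sent to the lowest-numbered state that keeps every Accept/Reject pair distinguishable — a pair clashes when both reach the same state with identical unread suffix — and to a fresh state only if none does.
a: 0a undefined. 0a->0: no, b/ab meet in 0 with "b" left. Open state 1: 0a->1.
b: 0b undefined. 0b->0: no, bb/bbb meet in 0. 0b->1: no, bb/ab meet in 1 with "b" left. Open state 2: 0b->2.
aa: 1a undefined. 1a->0: no, b/aab meet in 2. 1a->1: no, aa/a meet in 1. 1a->2: no, bb/aab meet in 2 with "b" left. Open state 3: 1a->3.
ab: 1b undefined. 1b->0: ok.
ba: 2a undefined. 2a->0: no, abbabaa/a meet in 1. 2a->1: ok.
bb: 2b undefined. 2b->0: no, bb/ab meet in 0. 2b->1: no, bb/a meet in 1. 2b->2: no, bb/bbb meet in 2. 2b->3: ok.
aaa: 3a undefined. 3a->0: no, baaa/ab meet in 0. 3a->1: no, baaa/a meet in 1. 3a->2: no, aaabaa/a meet in 1. 3a->3: ok.
aab: 3b undefined. 3b->0: ok.
All examples now run through 4 states with every (state, symbol) defined. Accept strings end in {2,3}, Reject strings end in {0,1}; accept={2,3}.

states=4 start=0 accept={2,3} delta: 0a->1 0b->2 1a->3 1b->0 2a->1 2b->3 3a->3 3b->0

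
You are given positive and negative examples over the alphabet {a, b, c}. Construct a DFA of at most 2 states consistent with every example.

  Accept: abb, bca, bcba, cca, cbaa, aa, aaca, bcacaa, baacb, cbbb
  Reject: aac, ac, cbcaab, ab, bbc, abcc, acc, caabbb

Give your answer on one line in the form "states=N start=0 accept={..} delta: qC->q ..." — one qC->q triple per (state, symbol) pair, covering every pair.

states=2 start=0 accept={0} delta: 0a->0 0b->1 0c->1 1a->0 1b->0 1c->1

Grow the machine one transition at a time. Run the examples from 0; the earliest place one falls off (shortest prefix, ties alphabetical) gets sent to the lowest-numbered state that keeps every Accept/Reject pair distinguishable — a pair clashes when both reach the same state with identical unread suffix — and to a fresh state only if none does.
a: 0a undefined. 0a->0: ok.
b: 0b undefined. 0b->0: no, abb/ab meet in 0. Open state 1: 0b->1.
c: 0c undefined. 0c->0: no, cca/aac meet in 0. 0c->1: ok.
ba: 1a undefined. 1a->0: ok.
bb: 1b undefined. 1b->0: ok.
bc: 1c undefined. 1c->0: no, abb/acc meet in 0. 1c->1: ok.
All examples now run through 2 states with every (state, symbol) defined. Accept strings end in {0}, Reject strings end in {1}; accept={0}.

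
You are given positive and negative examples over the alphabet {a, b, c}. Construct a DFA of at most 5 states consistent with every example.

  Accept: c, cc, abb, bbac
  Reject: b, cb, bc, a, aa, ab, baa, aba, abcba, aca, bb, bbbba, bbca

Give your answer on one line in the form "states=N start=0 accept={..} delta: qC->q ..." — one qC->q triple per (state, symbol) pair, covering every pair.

Grow the machine one transition at a time. Run the examples from 0; the earliest place one falls off (shortest prefix, ties alphabetical) gets sent to the lowest-numbered state that keeps every Accept/Reject pair distinguishable — a pair clashes when both reach the same state with identical unread suffix — and to a fresh state only if none does.
a: 0a undefined. 0a->0: no, abb/bb meet in 0 with "bb" left. Open state 1: 0a->1.
b: 0b undefined. 0b->0: no, c/bc meet in 0 with "c" left. 0b->1: ok.
c: 0c undefined. 0c->0: ok.
aa: 1a undefined. 1a->0: no, c/aa meet in 0. 1a->1: ok.
ab: 1b undefined. 1b->0: no, c/ab meet in 0. 1b->1: no, abb/b meet in 1. Open state 2: 1b->2.
ac: 1c undefined. 1c->0: no, c/bc meet in 0. 1c->1: ok.
aba: 2a undefined. 2a->0: no, c/aba meet in 0. 2a->1: no, bbac/b meet in 1. 2a->2: ok.
abb: 2b undefined. 2b->0: ok.
abc: 2c undefined. 2c->0: ok.
All examples now run through 3 states with every (state, symbol) defined. Accept strings end in {0}, Reject strings end in {1,2}; accept={0}.

states=3 start=0 accept={0} delta: 0a->1 0b->1 0c->0 1a->1 1b->2 1c->1 2a->2 2b->0 2c->0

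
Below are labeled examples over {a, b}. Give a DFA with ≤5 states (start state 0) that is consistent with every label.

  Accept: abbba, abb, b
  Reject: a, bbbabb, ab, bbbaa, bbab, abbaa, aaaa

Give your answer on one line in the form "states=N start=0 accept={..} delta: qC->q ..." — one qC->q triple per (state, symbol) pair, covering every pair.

states=4 start=0 accept={2,3} delta: 0a->1 0b->2 1a->0 1b->0 2a->3 2b->2 3a->0 3b->1

State merging on the prefix tree: take the shortest (then alphabetical) example prefix whose next move is undefined and point that move at state 0, else 1, else 2, ...; a target is out if some Accept/Reject pair would then sit in one state with the same input left (inseparable). If every existing state is out, open a new one.
a: 0a undefined. 0a->0: no, b/ab meet in 0 with "b" left. Open state 1: 0a->1.
b: 0b undefined. 0b->0: no, abb/bbbabb meet in 1 with "bb" left. 0b->1: no, b/a meet in 1. Open state 2: 0b->2.
aa: 1a undefined. 1a->0: ok.
ab: 1b undefined. 1b->0: ok.
bb: 2b undefined. 2b->0: no, abbba/a meet in 1. 2b->1: no, abbba/ab meet in 0. 2b->2: ok.
bba: 2a undefined. 2a->0: no, abbba/ab meet in 0. 2a->1: no, abbba/a meet in 1. 2a->2: no, abbba/bbbabb meet in 2. Open state 3: 2a->3.
bbab: 3b undefined. 3b->0: no, abb/bbbabb meet in 2. 3b->1: ok.
abbaa: 3a undefined. 3a->0: ok.
All examples now run through 4 states with every (state, symbol) defined. Accept strings end in {2,3}, Reject strings end in {0,1}; accept={2,3}.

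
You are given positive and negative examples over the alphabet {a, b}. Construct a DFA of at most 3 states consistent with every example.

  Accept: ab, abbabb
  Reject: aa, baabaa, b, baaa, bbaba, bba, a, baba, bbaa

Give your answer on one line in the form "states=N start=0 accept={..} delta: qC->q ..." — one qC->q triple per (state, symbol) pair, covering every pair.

State merging on the prefix tree: take the shortest (then alphabetical) example prefix whose next move is undefined and point that move at state 0, else 1, else 2, ...; a target is out if some Accept/Reject pair would then sit in one state with the same input left (inseparable). If every existing state is out, open a new one.
a: 0a undefined. 0a->0: no, ab/b meet in 0 with "b" left. Open state 1: 0a->1.
b: 0b undefined. 0b->0: ok.
aa: 1a undefined. 1a->0: ok.
ab: 1b undefined. 1b->0: no, ab/aa meet in 0. 1b->1: no, ab/baaa meet in 1. Open state 2: 1b->2.
abb: 2b undefined. 2b->0: no, abbabb/aa meet in 0. 2b->1: no, abbabb/aa meet in 0. 2b->2: ok.
abba: 2a undefined. 2a->0: no, abbabb/aa meet in 0. 2a->1: ok.
All examples now run through 3 states with every (state, symbol) defined. Accept strings end in {2}, Reject strings end in {0,1}; accept={2}.

states=3 start=0 accept={2} delta: 0a->1 0b->0 1a->0 1b->2 2a->1 2b->2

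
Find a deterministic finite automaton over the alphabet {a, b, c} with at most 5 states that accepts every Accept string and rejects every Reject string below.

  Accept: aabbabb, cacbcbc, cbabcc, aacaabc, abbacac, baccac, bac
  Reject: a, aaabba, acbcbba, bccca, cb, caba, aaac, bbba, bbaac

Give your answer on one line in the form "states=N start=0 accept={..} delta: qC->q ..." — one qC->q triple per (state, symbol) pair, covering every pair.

states=4 start=0 accept={2} delta: 0a->0 0b->1 0c->0 1a->1 1b->2 1c->2 2a->3 2b->1 2c->1 3a->0 3b->1 3c->1

Grow the machine one transition at a time. Run the examples from 0; the earliest place one falls off (shortest prefix, ties alphabetical) gets sent to the lowest-numbered state that keeps every Accept/Reject pair distinguishable — a pair clashes when both reach the same state with identical unread suffix — and to a fresh state only if none does.
a: 0a undefined. 0a->0: ok.
b: 0b undefined. 0b->0: no, aabbabb/a meet in 0. Open state 1: 0b->1.
c: 0c undefined. 0c->0: ok.
ba: 1a undefined. 1a->0: no, baccac/a meet in 0. 1a->1: ok.
bb: 1b undefined. 1b->0: no, aabbabb/a meet in 0. 1b->1: no, aabbabb/aaabba meet in 1. Open state 2: 1b->2.
bc: 1c undefined. 1c->0: no, cacbcbc/a meet in 0. 1c->1: no, aacaabc/bccca meet in 1. 1c->2: ok.
bba: 2a undefined. 2a->0: no, abbacac/a meet in 0. 2a->1: no, aacaabc/bbaac meet in 2. 2a->2: no, aacaabc/aaabba meet in 2. Open state 3: 2a->3.
bbb: 2b undefined. 2b->0: no, cacbcbc/a meet in 0. 2b->1: ok.
bcc: 2c undefined. 2c->0: no, cbabcc/a meet in 0. 2c->1: ok.
bbaa: 3a undefined. 3a->0: ok.
abbac: 3c undefined. 3c->0: no, abbacac/a meet in 0. 3c->1: ok.
aabbab: 3b undefined. 3b->0: no, aabbabb/cb meet in 1. 3b->1: ok.
All examples now run through 4 states with every (state, symbol) defined. Accept strings end in {2}, Reject strings end in {0,1,3}; accept={2}.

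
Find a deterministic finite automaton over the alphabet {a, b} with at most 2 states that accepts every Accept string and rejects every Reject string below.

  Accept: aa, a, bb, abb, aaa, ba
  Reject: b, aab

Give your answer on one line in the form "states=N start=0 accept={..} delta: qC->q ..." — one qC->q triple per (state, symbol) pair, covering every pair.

states=2 start=0 accept={0} delta: 0a->0 0b->1 1a->0 1b->0

State merging on the prefix tree: take the shortest (then alphabetical) example prefix whose next move is undefined and point that move at state 0, else 1, else 2, ...; a target is out if some Accept/Reject pair would then sit in one state with the same input left (inseparable). If every existing state is out, open a new one.
a: 0a undefined. 0a->0: ok.
b: 0b undefined. 0b->0: no, aa/b meet in 0. Open state 1: 0b->1.
ba: 1a undefined. 1a->0: ok.
bb: 1b undefined. 1b->0: ok.
All examples now run through 2 states with every (state, symbol) defined. Accept strings end in {0}, Reject strings end in {1}; accept={0}.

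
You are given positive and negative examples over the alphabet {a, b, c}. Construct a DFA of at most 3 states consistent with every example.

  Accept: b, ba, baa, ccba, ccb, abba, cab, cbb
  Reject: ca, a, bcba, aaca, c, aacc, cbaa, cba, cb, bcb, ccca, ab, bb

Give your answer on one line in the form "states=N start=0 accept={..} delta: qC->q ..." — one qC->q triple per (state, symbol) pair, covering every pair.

Grow the machine one transition at a time. Run the examples from 0; the earliest place one falls off (shortest prefix, ties alphabetical) gets sent to the lowest-numbered state that keeps every Accept/Reject pair distinguishable — a pair clashes when both reach the same state with identical unread suffix — and to a fresh state only if none does.
a: 0a undefined. 0a->0: no, b/ab meet in 0 with "b" left. Open state 1: 0a->1.
b: 0b undefined. 0b->0: no, b/bb meet in 0. 0b->1: no, b/a meet in 1. Open state 2: 0b->2.
c: 0c undefined. 0c->0: no, b/cb meet in 2. 0c->1: ok.
aa: 1a undefined. 1a->0: ok.
ab: 1b undefined. 1b->0: ok.
ba: 2a undefined. 2a->0: no, ba/ca meet in 0. 2a->1: no, ba/a meet in 1. 2a->2: ok.
bb: 2b undefined. 2b->0: ok.
bc: 2c undefined. 2c->0: no, b/bcba meet in 2. 2c->1: ok.
cc: 1c undefined. 1c->0: ok.
All examples now run through 3 states with every (state, symbol) defined. Accept strings end in {2}, Reject strings end in {0,1}; accept={2}.

states=3 start=0 accept={2} delta: 0a->1 0b->2 0c->1 1a->0 1b->0 1c->0 2a->2 2b->0 2c->1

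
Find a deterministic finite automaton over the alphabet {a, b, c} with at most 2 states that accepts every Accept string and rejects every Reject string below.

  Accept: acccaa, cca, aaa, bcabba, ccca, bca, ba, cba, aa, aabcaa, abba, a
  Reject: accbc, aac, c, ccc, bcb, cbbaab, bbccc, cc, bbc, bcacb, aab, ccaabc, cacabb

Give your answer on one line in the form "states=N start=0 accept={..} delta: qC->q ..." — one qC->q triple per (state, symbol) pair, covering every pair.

Fold the examples into a partial DFA from state 0: repeatedly fix the first undefined (state, symbol) met by the shortest-then-alphabetical prefix, trying targets in increasing order and rejecting any under which an Accept and a Reject string meet in one state with the same remainder; add a state when all current targets are rejected. Accepting states are where Accept strings end.
a: 0a undefined. 0a->0: ok.
b: 0b undefined. 0b->0: no, aaa/aab meet in 0. Open state 1: 0b->1.
c: 0c undefined. 0c->0: no, acccaa/aac meet in 0. 0c->1: ok.
ba: 1a undefined. 1a->0: ok.
bb: 1b undefined. 1b->0: no, aaa/cacabb meet in 0. 1b->1: ok.
bc: 1c undefined. 1c->0: no, acccaa/accbc meet in 0. 1c->1: ok.
All examples now run through 2 states with every (state, symbol) defined. Accept strings end in {0}, Reject strings end in {1}; accept={0}.

states=2 start=0 accept={0} delta: 0a->0 0b->1 0c->1 1a->0 1b->1 1c->1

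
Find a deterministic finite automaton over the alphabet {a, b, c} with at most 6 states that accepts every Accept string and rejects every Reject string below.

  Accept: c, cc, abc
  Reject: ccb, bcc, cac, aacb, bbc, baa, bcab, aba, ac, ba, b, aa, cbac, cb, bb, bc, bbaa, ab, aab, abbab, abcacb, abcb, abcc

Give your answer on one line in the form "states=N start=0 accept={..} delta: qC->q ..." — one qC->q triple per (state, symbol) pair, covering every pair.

Fold the examples into a partial DFA from state 0: repeatedly fix the first undefined (state, symbol) met by the shortest-then-alphabetical prefix, trying targets in increasing order and rejecting any under which an Accept and a Reject string meet in one state with the same remainder; add a state when all current targets are rejected. Accepting states are where Accept strings end.
a: 0a undefined. 0a->0: no, c/ac meet in 0 with "c" left. Open state 1: 0a->1.
b: 0b undefined. 0b->0: no, c/bbc meet in 0 with "c" left. 0b->1: no, abc/bbc meet in 1 with "bc" left. Open state 2: 0b->2.
c: 0c undefined. 0c->0: ok.
aa: 1a undefined. 1a->0: no, c/aa meet in 0. 1a->1: ok.
ab: 1b undefined. 1b->0: no, c/ab meet in 0. 1b->1: no, abc/cac meet in 1 with "c" left. 1b->2: no, abc/bc meet in 2 with "c" left. Open state 3: 1b->3.
ac: 1c undefined. 1c->0: no, c/cac meet in 0. 1c->1: ok.
ba: 2a undefined. 2a->0: no, c/ba meet in 0. 2a->1: ok.
bb: 2b undefined. 2b->0: no, c/bbc meet in 0. 2b->1: ok.
bc: 2c undefined. 2c->0: no, c/bcc meet in 0. 2c->1: ok.
aba: 3a undefined. 3a->0: no, c/aba meet in 0. 3a->1: ok.
abb: 3b undefined. 3b->0: ok.
abc: 3c undefined. 3c->0: no, c/abcc meet in 0. 3c->1: no, abc/bcc meet in 1. 3c->2: no, abc/ccb meet in 2. 3c->3: no, c/abcb meet in 0. Open state 4: 3c->4.
abca: 4a undefined. 4a->0: ok.
abcb: 4b undefined. 4b->0: no, c/abcb meet in 0. 4b->1: ok.
abcc: 4c undefined. 4c->0: no, c/abcc meet in 0. 4c->1: ok.
All examples now run through 5 states with every (state, symbol) defined. Accept strings end in {0,4}, Reject strings end in {1,2,3}; accept={0,4}.

states=5 start=0 accept={0,4} delta: 0a->1 0b->2 0c->0 1a->1 1b->3 1c->1 2a->1 2b->1 2c->1 3a->1 3b->0 3c->4 4a->0 4b->1 4c->1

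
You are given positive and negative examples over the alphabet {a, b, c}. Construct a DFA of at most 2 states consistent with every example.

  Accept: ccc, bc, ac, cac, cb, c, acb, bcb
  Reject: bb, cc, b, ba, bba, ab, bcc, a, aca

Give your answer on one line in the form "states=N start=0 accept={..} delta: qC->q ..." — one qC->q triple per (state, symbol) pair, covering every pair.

Fold the examples into a partial DFA from state 0: repeatedly fix the first undefined (state, symbol) met by the shortest-then-alphabetical prefix, trying targets in increasing order and rejecting any under which an Accept and a Reject string meet in one state with the same remainder; add a state when all current targets are rejected. Accepting states are where Accept strings end.
a: 0a undefined. 0a->0: ok.
b: 0b undefined. 0b->0: ok.
c: 0c undefined. 0c->0: no, ccc/bb meet in 0. Open state 1: 0c->1.
ca: 1a undefined. 1a->0: ok.
cb: 1b undefined. 1b->0: no, cb/bb meet in 0. 1b->1: ok.
cc: 1c undefined. 1c->0: ok.
All examples now run through 2 states with every (state, symbol) defined. Accept strings end in {1}, Reject strings end in {0}; accept={1}.

states=2 start=0 accept={1} delta: 0a->0 0b->0 0c->1 1a->0 1b->1 1c->0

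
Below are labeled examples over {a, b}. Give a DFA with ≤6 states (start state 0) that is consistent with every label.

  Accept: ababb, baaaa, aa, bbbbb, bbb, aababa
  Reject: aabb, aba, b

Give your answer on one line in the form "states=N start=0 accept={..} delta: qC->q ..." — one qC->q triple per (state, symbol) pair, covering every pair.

State merging on the prefix tree: take the shortest (then alphabetical) example prefix whose next move is undefined and point that move at state 0, else 1, else 2, ...; a target is out if some Accept/Reject pair would then sit in one state with the same input left (inseparable). If every existing state is out, open a new one.
a: 0a undefined. 0a->0: ok.
b: 0b undefined. 0b->0: no, ababb/aabb meet in 0. Open state 1: 0b->1.
ba: 1a undefined. 1a->0: no, ababb/aabb meet in 1 with "b" left. 1a->1: no, baaaa/aba meet in 1. Open state 2: 1a->2.
bb: 1b undefined. 1b->0: no, aa/aabb meet in 0. 1b->1: no, bbbbb/aabb meet in 1. 1b->2: ok.
baa: 2a undefined. 2a->0: ok.
bbb: 2b undefined. 2b->0: no, ababb/b meet in 1. 2b->1: no, ababb/aabb meet in 2. 2b->2: no, ababb/aabb meet in 2. Open state 3: 2b->3.
bbbb: 3b undefined. 3b->0: no, bbbbb/b meet in 1. 3b->1: no, ababb/b meet in 1. 3b->2: no, ababb/aabb meet in 2. 3b->3: ok.
aababa: 3a undefined. 3a->0: ok.
All examples now run through 4 states with every (state, symbol) defined. Accept strings end in {0,3}, Reject strings end in {1,2}; accept={0,3}.

states=4 start=0 accept={0,3} delta: 0a->0 0b->1 1a->2 1b->2 2a->0 2b->3 3a->0 3b->3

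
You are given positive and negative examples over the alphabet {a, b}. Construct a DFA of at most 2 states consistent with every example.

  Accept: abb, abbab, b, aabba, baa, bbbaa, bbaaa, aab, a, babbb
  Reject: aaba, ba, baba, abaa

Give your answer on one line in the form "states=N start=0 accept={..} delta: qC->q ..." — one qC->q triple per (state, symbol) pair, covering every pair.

Grow the machine one transition at a time. Run the examples from 0; the earliest place one falls off (shortest prefix, ties alphabetical) gets sent to the lowest-numbered state that keeps every Accept/Reject pair distinguishable — a pair clashes when both reach the same state with identical unread suffix — and to a fresh state only if none does.
a: 0a undefined. 0a->0: no, baa/abaa meet in 0 with "baa" left. Open state 1: 0a->1.
b: 0b undefined. 0b->0: no, a/ba meet in 1. 0b->1: ok.
aa: 1a undefined. 1a->0: ok.
ab: 1b undefined. 1b->0: ok.
All examples now run through 2 states with every (state, symbol) defined. Accept strings end in {1}, Reject strings end in {0}; accept={1}.

states=2 start=0 accept={1} delta: 0a->1 0b->1 1a->0 1b->0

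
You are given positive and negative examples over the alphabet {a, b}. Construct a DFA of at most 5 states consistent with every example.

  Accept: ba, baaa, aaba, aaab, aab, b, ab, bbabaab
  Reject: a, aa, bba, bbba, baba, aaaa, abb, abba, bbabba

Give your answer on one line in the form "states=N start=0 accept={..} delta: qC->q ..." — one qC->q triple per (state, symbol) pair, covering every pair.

Grow the machine one transition at a time. Run the examples from 0; the earliest place one falls off (shortest prefix, ties alphabetical) gets sent to the lowest-numbered state that keeps every Accept/Reject pair distinguishable — a pair clashes when both reach the same state with identical unread suffix — and to a fresh state only if none does.
a: 0a undefined. 0a->0: ok.
b: 0b undefined. 0b->0: no, ba/a meet in 0. Open state 1: 0b->1.
ba: 1a undefined. 1a->0: no, ba/a meet in 0. 1a->1: ok.
bb: 1b undefined. 1b->0: no, ba/bbba meet in 1. 1b->1: no, ba/bba meet in 1. Open state 2: 1b->2.
bba: 2a undefined. 2a->0: no, bbabaab/abb meet in 2. 2a->1: no, ba/bba meet in 1. 2a->2: ok.
bbb: 2b undefined. 2b->0: no, ba/bbabba meet in 1. 2b->1: no, ba/bbba meet in 1. 2b->2: no, bbabaab/bba meet in 2. Open state 3: 2b->3.
bbba: 3a undefined. 3a->0: ok.
bbabb: 3b undefined. 3b->0: ok.
All examples now run through 4 states with every (state, symbol) defined. Accept strings end in {1}, Reject strings end in {0,2}; accept={1}.

states=4 start=0 accept={1} delta: 0a->0 0b->1 1a->1 1b->2 2a->2 2b->3 3a->0 3b->0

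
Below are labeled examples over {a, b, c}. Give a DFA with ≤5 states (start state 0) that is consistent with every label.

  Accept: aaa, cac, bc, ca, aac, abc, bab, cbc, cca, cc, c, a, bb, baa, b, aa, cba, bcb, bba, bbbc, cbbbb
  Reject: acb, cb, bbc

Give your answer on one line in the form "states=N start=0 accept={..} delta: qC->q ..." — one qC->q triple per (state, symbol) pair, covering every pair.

states=5 start=0 accept={0,1,2,3} delta: 0a->0 0b->1 0c->2 1a->0 1b->3 1c->0 2a->0 2b->4 2c->0 3a->0 3b->0 3c->4 4a->0 4b->0 4c->0

State merging on the prefix tree: take the shortest (then alphabetical) example prefix whose next move is undefined and point that move at state 0, else 1, else 2, ...; a target is out if some Accept/Reject pair would then sit in one state with the same input left (inseparable). If every existing state is out, open a new one.
a: 0a undefined. 0a->0: ok.
b: 0b undefined. 0b->0: no, bc/bbc meet in 0 with "c" left. Open state 1: 0b->1.
c: 0c undefined. 0c->0: no, b/acb meet in 1. 0c->1: no, cbc/bbc meet in 1 with "bc" left. Open state 2: 0c->2.
ba: 1a undefined. 1a->0: ok.
bb: 1b undefined. 1b->0: no, aac/bbc meet in 2. 1b->1: no, bc/bbc meet in 1 with "c" left. 1b->2: no, cc/bbc meet in 2 with "c" left. Open state 3: 1b->3.
bc: 1c undefined. 1c->0: ok.
ca: 2a undefined. 2a->0: ok.
cb: 2b undefined. 2b->0: no, aaa/acb meet in 0. 2b->1: no, bab/acb meet in 1. 2b->2: no, cac/acb meet in 2. 2b->3: no, cbc/bbc meet in 3 with "c" left. Open state 4: 2b->4.
cc: 2c undefined. 2c->0: ok.
bba: 3a undefined. 3a->0: ok.
bbb: 3b undefined. 3b->0: ok.
bbc: 3c undefined. 3c->0: no, aaa/bbc meet in 0. 3c->1: no, bab/bbc meet in 1. 3c->2: no, cac/bbc meet in 2. 3c->3: no, bb/bbc meet in 3. 3c->4: ok.
cba: 4a undefined. 4a->0: ok.
cbb: 4b undefined. 4b->0: ok.
cbc: 4c undefined. 4c->0: ok.
All examples now run through 5 states with every (state, symbol) defined. Accept strings end in {0,1,2,3}, Reject strings end in {4}; accept={0,1,2,3}.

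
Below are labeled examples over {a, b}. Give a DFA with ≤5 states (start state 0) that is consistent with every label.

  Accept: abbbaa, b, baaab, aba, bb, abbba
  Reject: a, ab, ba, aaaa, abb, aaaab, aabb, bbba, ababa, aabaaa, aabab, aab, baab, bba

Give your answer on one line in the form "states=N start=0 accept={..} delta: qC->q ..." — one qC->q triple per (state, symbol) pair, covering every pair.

states=4 start=0 accept={0,2} delta: 0a->1 0b->0 1a->2 1b->1 2a->0 2b->3 3a->3 3b->1

Fold the examples into a partial DFA from state 0: repeatedly fix the first undefined (state, symbol) met by the shortest-then-alphabetical prefix, trying targets in increasing order and rejecting any under which an Accept and a Reject string meet in one state with the same remainder; add a state when all current targets are rejected. Accepting states are where Accept strings end.
a: 0a undefined. 0a->0: no, b/ab meet in 0 with "b" left. Open state 1: 0a->1.
b: 0b undefined. 0b->0: ok.
aa: 1a undefined. 1a->0: no, b/aaaa meet in 0. 1a->1: no, baaab/ab meet in 1 with "b" left. Open state 2: 1a->2.
ab: 1b undefined. 1b->0: no, b/ab meet in 0. 1b->1: ok.
aaa: 2a undefined. 2a->0: ok.
aab: 2b undefined. 2b->0: no, abbbaa/aabb meet in 0. 2b->1: no, aba/ababa meet in 2. 2b->2: no, abbbaa/ababa meet in 0. Open state 3: 2b->3.
aaba: 3a undefined. 3a->0: no, abbbaa/ababa meet in 0. 3a->1: no, abbbaa/aabaaa meet in 0. 3a->2: no, aba/ababa meet in 2. 3a->3: ok.
aabb: 3b undefined. 3b->0: no, abbbaa/aabb meet in 0. 3b->1: ok.
All examples now run through 4 states with every (state, symbol) defined. Accept strings end in {0,2}, Reject strings end in {1,3}; accept={0,2}.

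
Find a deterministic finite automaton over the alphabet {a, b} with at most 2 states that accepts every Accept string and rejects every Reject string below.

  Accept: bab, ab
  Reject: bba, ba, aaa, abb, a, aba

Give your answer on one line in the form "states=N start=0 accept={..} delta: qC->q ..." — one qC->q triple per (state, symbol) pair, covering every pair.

states=2 start=0 accept={1} delta: 0a->0 0b->1 1a->0 1b->0

State merging on the prefix tree: take the shortest (then alphabetical) example prefix whose next move is undefined and point that move at state 0, else 1, else 2, ...; a target is out if some Accept/Reject pair would then sit in one state with the same input left (inseparable). If every existing state is out, open a new one.
a: 0a undefined. 0a->0: ok.
b: 0b undefined. 0b->0: no, bab/bba meet in 0. Open state 1: 0b->1.
ba: 1a undefined. 1a->0: ok.
bb: 1b undefined. 1b->0: ok.
All examples now run through 2 states with every (state, symbol) defined. Accept strings end in {1}, Reject strings end in {0}; accept={1}.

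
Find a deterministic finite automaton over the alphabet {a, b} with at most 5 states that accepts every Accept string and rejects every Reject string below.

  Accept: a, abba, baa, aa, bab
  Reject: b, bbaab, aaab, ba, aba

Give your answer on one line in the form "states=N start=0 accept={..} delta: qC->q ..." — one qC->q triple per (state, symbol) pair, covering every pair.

states=3 start=0 accept={0} delta: 0a->0 0b->1 1a->2 1b->0 2a->0 2b->0

Fold the examples into a partial DFA from state 0: repeatedly fix the first undefined (state, symbol) met by the shortest-then-alphabetical prefix, trying targets in increasing order and rejecting any under which an Accept and a Reject string meet in one state with the same remainder; add a state when all current targets are rejected. Accepting states are where Accept strings end.
a: 0a undefined. 0a->0: ok.
b: 0b undefined. 0b->0: no, a/b meet in 0. Open state 1: 0b->1.
ba: 1a undefined. 1a->0: no, a/ba meet in 0. 1a->1: no, baa/b meet in 1. Open state 2: 1a->2.
bb: 1b undefined. 1b->0: ok.
baa: 2a undefined. 2a->0: ok.
bab: 2b undefined. 2b->0: ok.
All examples now run through 3 states with every (state, symbol) defined. Accept strings end in {0}, Reject strings end in {1,2}; accept={0}.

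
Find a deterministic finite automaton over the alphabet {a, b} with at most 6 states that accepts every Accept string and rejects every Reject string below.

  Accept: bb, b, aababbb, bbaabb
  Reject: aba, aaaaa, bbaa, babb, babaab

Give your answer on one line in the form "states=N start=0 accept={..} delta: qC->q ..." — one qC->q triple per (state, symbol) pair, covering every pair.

states=4 start=0 accept={1} delta: 0a->0 0b->1 1a->2 1b->1 2a->0 2b->3 3a->1 3b->0

Grow the machine one transition at a time. Run the examples from 0; the earliest place one falls off (shortest prefix, ties alphabetical) gets sent to the lowest-numbered state that keeps every Accept/Reject pair distinguishable — a pair clashes when both reach the same state with identical unread suffix — and to a fresh state only if none does.
a: 0a undefined. 0a->0: ok.
b: 0b undefined. 0b->0: no, bb/aba meet in 0. Open state 1: 0b->1.
ba: 1a undefined. 1a->0: no, bb/babb meet in 1 with "b" left. 1a->1: no, b/aba meet in 1. Open state 2: 1a->2.
bb: 1b undefined. 1b->0: no, bb/aaaaa meet in 0. 1b->1: ok.
bab: 2b undefined. 2b->0: no, bb/babb meet in 1. 2b->1: no, bb/babb meet in 1. 2b->2: no, aababbb/aba meet in 2. Open state 3: 2b->3.
baba: 3a undefined. 3a->0: no, bb/babaab meet in 1. 3a->1: ok.
babb: 3b undefined. 3b->0: ok.
bbaa: 2a undefined. 2a->0: ok.
All examples now run through 4 states with every (state, symbol) defined. Accept strings end in {1}, Reject strings end in {0,2,3}; accept={1}.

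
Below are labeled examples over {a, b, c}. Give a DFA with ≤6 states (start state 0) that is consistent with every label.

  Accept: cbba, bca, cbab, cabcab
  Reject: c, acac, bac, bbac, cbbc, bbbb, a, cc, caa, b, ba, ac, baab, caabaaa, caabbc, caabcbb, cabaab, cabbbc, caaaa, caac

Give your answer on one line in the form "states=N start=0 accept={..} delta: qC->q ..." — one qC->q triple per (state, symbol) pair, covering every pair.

states=3 start=0 accept={2} delta: 0a->0 0b->0 0c->1 1a->2 1b->1 1c->0 2a->0 2b->2 2c->1

Fold the examples into a partial DFA from state 0: repeatedly fix the first undefined (state, symbol) met by the shortest-then-alphabetical prefix, trying targets in increasing order and rejecting any under which an Accept and a Reject string meet in one state with the same remainder; add a state when all current targets are rejected. Accepting states are where Accept strings end.
a: 0a undefined. 0a->0: ok.
b: 0b undefined. 0b->0: ok.
c: 0c undefined. 0c->0: no, cbba/c meet in 0. Open state 1: 0c->1.
ca: 1a undefined. 1a->0: no, bca/bbbb meet in 0. 1a->1: no, bca/c meet in 1. Open state 2: 1a->2.
cb: 1b undefined. 1b->0: no, cbba/bbbb meet in 0. 1b->1: ok.
cc: 1c undefined. 1c->0: ok.
caa: 2a undefined. 2a->0: ok.
cab: 2b undefined. 2b->0: no, cbab/cbbc meet in 0. 2b->1: no, cbab/c meet in 1. 2b->2: ok.
acac: 2c undefined. 2c->0: no, cabcab/acac meet in 0. 2c->1: ok.
All examples now run through 3 states with every (state, symbol) defined. Accept strings end in {2}, Reject strings end in {0,1}; accept={2}.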